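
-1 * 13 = -13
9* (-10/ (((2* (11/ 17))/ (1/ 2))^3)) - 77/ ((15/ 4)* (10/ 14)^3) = -4914123623/ 79860000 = -61.53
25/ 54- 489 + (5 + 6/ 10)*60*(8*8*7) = 8102131/ 54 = 150039.46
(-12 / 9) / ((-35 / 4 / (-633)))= -3376 / 35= -96.46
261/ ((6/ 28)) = 1218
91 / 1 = 91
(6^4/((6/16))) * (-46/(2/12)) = -953856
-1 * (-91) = 91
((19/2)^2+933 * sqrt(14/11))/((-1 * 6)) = -311 * sqrt(154)/22 - 361/24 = -190.47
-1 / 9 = -0.11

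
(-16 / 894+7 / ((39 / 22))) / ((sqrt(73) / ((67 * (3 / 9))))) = 170046 * sqrt(73) / 141401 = 10.27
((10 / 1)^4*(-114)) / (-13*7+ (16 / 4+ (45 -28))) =114000 / 7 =16285.71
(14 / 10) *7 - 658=-3241 / 5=-648.20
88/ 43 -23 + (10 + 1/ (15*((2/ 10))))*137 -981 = 413.71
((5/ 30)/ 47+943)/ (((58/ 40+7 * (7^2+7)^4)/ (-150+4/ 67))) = -0.00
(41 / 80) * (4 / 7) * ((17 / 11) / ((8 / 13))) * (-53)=-480233 / 12320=-38.98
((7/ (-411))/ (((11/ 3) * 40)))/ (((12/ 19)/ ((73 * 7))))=-67963/ 723360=-0.09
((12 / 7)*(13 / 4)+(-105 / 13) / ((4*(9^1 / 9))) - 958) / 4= -347419 / 1456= -238.61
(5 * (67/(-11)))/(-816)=0.04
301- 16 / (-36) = 2713 / 9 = 301.44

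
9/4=2.25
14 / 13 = 1.08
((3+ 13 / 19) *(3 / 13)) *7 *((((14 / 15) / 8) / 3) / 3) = 343 / 4446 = 0.08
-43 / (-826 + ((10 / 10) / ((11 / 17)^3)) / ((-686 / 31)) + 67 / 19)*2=1491949844 / 14271376139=0.10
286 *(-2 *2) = -1144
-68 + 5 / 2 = -131 / 2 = -65.50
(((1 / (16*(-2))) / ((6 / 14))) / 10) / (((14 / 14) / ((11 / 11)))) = -7 / 960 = -0.01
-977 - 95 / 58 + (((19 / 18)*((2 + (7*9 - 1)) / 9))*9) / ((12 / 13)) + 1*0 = -1417939 / 1566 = -905.45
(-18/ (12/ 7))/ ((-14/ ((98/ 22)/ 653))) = 147/ 28732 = 0.01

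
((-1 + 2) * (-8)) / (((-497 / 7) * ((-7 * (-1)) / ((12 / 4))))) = 24 / 497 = 0.05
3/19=0.16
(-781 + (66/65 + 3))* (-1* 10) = 101008/13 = 7769.85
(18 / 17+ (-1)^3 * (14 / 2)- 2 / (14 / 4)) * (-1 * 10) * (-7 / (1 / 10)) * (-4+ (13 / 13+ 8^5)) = -2539287500 / 17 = -149369852.94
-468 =-468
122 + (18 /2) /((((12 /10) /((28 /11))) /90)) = 20242 /11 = 1840.18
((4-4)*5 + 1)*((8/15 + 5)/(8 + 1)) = 83/135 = 0.61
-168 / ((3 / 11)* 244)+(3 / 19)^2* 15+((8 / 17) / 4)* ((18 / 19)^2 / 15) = -4012339 / 1871785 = -2.14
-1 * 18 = -18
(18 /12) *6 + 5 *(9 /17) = 198 /17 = 11.65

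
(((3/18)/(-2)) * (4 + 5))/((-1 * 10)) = 3/40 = 0.08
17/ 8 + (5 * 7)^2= 9817/ 8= 1227.12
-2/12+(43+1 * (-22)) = 125/6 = 20.83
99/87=33/29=1.14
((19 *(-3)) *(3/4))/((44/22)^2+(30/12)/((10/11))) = -19/3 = -6.33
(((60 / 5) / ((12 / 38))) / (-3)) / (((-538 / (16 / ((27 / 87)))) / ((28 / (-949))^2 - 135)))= -1071852374416 / 6541065063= -163.87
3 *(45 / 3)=45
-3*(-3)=9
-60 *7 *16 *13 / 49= -12480 / 7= -1782.86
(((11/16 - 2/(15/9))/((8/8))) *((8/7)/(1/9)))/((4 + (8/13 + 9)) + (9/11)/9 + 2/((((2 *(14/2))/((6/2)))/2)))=-52767/145780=-0.36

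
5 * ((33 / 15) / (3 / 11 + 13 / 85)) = 10285 / 398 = 25.84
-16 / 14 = -8 / 7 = -1.14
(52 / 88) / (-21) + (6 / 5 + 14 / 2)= 18877 / 2310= 8.17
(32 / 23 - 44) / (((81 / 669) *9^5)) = -218540 / 36669429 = -0.01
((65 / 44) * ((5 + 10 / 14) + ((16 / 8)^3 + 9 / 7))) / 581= 975 / 25564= 0.04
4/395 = 0.01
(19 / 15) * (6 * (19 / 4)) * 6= 1083 / 5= 216.60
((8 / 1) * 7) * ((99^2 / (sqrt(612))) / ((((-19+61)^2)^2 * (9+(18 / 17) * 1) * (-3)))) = -121 * sqrt(17) / 2111508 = -0.00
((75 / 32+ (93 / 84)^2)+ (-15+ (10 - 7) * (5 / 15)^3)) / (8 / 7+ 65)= -159739 / 933408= -0.17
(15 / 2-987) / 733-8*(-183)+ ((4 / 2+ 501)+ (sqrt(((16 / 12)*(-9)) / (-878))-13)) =sqrt(2634) / 439+ 2862605 / 1466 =1952.78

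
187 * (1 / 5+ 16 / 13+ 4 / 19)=379049 / 1235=306.92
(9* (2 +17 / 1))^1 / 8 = 21.38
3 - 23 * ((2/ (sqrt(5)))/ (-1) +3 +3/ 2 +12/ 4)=-339/ 2 +46 * sqrt(5)/ 5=-148.93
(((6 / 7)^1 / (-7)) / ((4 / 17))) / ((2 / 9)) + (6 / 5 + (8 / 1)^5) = 32111521 / 980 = 32766.86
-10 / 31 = -0.32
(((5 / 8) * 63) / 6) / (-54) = -35 / 288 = -0.12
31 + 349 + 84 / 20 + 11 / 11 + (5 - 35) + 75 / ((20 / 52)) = 2751 / 5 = 550.20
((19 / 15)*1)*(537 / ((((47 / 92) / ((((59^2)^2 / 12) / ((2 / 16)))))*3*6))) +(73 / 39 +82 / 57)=936482058737059 / 1567215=597545364.70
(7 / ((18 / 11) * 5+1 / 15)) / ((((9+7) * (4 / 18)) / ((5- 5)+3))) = 31185 / 43552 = 0.72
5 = 5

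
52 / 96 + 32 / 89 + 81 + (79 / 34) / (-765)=758341111 / 9259560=81.90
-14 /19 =-0.74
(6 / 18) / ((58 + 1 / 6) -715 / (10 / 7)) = -1 / 1327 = -0.00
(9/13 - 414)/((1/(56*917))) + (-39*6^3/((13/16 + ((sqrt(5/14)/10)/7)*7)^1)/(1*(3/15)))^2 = 135486391218227784/49991773 - 183685791744000*sqrt(70)/3845521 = 2310533345.10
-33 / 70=-0.47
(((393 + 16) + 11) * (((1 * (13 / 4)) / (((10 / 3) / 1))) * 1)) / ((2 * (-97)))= -819 / 388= -2.11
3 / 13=0.23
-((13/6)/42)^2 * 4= -169/15876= -0.01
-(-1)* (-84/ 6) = -14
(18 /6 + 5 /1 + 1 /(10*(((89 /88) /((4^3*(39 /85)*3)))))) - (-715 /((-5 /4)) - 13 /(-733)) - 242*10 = -82492552149 /27725725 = -2975.31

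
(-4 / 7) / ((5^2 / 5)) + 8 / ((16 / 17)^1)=587 / 70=8.39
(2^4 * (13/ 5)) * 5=208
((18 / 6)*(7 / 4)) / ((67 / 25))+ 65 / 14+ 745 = 1410005 / 1876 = 751.60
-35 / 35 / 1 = -1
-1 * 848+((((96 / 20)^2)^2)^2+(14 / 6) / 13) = 4280021237239 / 15234375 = 280944.98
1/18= 0.06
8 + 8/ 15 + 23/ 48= 721/ 80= 9.01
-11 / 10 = -1.10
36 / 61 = 0.59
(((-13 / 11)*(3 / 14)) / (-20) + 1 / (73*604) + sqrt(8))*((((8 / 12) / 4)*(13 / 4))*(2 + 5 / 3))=5598671 / 222223680 + 143*sqrt(2) / 36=5.64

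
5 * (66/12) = 55/2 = 27.50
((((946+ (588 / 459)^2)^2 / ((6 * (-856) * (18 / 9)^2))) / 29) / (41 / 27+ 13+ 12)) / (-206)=123025032472225 / 445866881618547072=0.00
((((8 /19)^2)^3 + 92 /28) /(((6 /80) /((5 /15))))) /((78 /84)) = 28903740560 /1834789359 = 15.75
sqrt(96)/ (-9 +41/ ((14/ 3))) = -56 * sqrt(6)/ 3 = -45.72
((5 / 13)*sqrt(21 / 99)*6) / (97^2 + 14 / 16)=80*sqrt(231) / 10764897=0.00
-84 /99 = -0.85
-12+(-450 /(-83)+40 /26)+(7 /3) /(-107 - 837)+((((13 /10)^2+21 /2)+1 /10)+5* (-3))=-592224797 /76393200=-7.75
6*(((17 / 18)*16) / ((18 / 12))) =544 / 9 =60.44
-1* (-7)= 7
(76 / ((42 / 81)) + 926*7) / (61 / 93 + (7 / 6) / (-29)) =83427200 / 7749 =10766.19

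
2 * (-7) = -14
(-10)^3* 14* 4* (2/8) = -14000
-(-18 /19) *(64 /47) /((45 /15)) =0.43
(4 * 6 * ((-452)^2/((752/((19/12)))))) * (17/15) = 8248774/705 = 11700.39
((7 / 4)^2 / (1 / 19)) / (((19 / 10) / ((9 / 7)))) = 315 / 8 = 39.38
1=1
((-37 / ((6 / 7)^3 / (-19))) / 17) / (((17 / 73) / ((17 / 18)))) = 17602417 / 66096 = 266.32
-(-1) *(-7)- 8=-15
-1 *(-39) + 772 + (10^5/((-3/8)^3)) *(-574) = 29388821897/27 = 1088474885.07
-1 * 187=-187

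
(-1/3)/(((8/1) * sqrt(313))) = -sqrt(313)/7512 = -0.00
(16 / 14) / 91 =8 / 637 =0.01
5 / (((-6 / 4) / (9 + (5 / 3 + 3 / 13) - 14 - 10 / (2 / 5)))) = 10960 / 117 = 93.68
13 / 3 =4.33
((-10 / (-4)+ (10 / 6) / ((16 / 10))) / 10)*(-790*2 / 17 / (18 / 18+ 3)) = -395 / 48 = -8.23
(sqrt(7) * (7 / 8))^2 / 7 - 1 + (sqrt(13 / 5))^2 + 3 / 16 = 817 / 320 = 2.55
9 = 9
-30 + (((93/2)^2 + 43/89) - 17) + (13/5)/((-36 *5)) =42367267/20025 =2115.72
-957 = -957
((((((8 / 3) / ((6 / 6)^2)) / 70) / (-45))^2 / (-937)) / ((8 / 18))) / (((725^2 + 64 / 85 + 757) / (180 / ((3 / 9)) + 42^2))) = -8704 / 1155523479492375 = -0.00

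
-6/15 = -2/5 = -0.40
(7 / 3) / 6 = 7 / 18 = 0.39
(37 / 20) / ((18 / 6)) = 37 / 60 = 0.62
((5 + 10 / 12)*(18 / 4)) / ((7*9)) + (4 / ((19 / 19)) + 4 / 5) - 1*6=-47 / 60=-0.78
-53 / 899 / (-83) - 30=-2238457 / 74617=-30.00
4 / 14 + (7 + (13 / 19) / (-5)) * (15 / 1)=13730 / 133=103.23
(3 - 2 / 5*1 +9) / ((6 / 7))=203 / 15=13.53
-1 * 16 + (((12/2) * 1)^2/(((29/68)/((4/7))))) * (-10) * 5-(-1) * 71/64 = -31527859/12992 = -2426.71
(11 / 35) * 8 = 88 / 35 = 2.51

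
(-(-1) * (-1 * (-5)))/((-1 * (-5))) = 1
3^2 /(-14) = -9 /14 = -0.64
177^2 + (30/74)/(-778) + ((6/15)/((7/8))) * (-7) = 31325.80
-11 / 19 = -0.58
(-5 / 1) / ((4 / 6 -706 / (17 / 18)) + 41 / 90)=7650 / 1142003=0.01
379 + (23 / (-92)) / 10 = 15159 / 40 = 378.98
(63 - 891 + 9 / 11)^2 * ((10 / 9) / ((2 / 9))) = 413959005 / 121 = 3421148.80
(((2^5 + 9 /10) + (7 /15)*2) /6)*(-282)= -9541 /6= -1590.17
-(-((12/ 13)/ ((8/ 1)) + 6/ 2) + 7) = -101/ 26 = -3.88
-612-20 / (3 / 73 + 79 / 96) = -769164 / 1211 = -635.15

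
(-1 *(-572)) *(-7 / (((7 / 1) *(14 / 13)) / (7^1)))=-3718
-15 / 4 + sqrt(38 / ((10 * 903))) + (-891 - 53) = -3791 / 4 + sqrt(85785) / 4515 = -947.69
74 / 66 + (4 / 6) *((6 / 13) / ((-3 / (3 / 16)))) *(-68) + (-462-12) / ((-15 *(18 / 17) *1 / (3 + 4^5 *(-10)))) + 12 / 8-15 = -3932153711 / 12870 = -305528.65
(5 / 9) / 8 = 0.07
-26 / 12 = -13 / 6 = -2.17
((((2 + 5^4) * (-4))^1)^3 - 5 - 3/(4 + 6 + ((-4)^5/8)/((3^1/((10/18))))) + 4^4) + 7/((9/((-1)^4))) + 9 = -52532349235841/3330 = -15775480251.00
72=72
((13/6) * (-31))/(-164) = 403/984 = 0.41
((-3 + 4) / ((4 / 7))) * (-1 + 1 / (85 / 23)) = -217 / 170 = -1.28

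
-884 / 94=-442 / 47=-9.40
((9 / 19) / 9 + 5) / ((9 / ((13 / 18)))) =208 / 513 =0.41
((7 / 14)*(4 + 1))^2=25 / 4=6.25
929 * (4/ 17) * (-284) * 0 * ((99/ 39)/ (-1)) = 0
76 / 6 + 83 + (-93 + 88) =272 / 3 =90.67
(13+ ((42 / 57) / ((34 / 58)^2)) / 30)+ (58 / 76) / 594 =22441483 / 1716660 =13.07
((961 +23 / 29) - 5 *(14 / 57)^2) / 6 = 45296344 / 282663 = 160.25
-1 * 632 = -632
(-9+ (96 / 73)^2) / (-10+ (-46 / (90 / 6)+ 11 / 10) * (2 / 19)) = 11042325 / 15502061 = 0.71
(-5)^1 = -5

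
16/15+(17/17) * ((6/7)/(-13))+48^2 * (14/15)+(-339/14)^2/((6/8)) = 28026499/9555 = 2933.18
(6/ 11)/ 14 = 3/ 77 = 0.04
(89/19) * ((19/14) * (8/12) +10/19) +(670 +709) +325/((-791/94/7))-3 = 952897525/856653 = 1112.35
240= 240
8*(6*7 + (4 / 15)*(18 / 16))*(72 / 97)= 121824 / 485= 251.18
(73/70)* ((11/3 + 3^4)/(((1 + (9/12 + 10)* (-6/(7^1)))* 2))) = -9271/1725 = -5.37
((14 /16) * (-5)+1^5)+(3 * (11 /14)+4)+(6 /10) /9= 2561 /840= 3.05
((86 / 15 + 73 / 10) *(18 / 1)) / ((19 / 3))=3519 / 95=37.04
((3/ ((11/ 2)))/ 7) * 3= 18/ 77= 0.23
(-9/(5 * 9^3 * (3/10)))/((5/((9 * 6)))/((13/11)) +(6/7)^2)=-2548/251703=-0.01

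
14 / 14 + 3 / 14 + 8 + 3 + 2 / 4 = 89 / 7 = 12.71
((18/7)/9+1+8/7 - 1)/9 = 0.16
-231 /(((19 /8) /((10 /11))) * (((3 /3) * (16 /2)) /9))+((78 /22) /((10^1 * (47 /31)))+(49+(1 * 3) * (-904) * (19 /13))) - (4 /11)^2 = -56385120717 /14046890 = -4014.06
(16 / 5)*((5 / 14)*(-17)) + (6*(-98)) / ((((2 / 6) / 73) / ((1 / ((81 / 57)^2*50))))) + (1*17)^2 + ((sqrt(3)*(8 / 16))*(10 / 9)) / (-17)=-14256983 / 14175- 5*sqrt(3) / 153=-1005.84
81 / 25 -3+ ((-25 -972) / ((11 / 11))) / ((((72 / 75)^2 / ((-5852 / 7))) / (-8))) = -3255828017 / 450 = -7235173.37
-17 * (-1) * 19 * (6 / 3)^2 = 1292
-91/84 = -13/12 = -1.08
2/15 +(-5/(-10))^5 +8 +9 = 8239/480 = 17.16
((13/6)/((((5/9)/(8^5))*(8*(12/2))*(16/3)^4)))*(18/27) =351/160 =2.19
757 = 757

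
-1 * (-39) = 39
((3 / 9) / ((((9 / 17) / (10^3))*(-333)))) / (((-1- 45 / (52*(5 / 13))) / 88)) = 51.20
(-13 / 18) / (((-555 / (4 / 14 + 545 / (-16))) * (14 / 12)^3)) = -49179 / 1776740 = -0.03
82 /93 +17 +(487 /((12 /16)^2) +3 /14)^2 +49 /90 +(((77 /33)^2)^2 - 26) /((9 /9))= 1845497204713 /2460780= 749964.32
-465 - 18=-483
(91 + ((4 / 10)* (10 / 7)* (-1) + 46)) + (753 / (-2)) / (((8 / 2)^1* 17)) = 130.89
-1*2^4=-16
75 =75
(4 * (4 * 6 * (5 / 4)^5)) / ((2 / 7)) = 1025.39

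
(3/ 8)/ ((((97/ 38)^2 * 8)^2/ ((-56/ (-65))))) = 2736741/ 23017613060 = 0.00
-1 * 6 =-6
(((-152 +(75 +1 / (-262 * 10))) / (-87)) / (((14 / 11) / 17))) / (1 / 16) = 25150378 / 132965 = 189.15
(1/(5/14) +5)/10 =39/50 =0.78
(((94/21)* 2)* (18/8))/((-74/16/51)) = -57528/259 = -222.12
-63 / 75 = -21 / 25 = -0.84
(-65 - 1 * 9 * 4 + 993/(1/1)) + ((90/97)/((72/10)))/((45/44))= 778826/873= 892.13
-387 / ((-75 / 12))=1548 / 25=61.92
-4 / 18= -2 / 9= -0.22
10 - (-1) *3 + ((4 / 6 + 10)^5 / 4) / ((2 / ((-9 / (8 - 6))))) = -2096801 / 27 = -77659.30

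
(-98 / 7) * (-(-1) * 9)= -126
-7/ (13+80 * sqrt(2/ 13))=1183/ 10603 - 560 * sqrt(26)/ 10603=-0.16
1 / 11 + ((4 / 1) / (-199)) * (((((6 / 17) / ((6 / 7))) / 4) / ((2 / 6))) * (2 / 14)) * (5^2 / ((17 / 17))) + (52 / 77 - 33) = -8402381 / 260491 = -32.26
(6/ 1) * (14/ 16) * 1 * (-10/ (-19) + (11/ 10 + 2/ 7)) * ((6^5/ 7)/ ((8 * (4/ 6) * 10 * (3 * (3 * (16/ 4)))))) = 617949/ 106400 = 5.81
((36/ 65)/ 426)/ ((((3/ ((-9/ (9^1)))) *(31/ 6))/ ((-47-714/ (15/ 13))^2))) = -132986892/ 3576625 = -37.18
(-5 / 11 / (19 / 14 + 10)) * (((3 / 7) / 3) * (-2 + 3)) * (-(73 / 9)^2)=53290 / 141669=0.38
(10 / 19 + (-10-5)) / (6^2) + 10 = 6565 / 684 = 9.60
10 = 10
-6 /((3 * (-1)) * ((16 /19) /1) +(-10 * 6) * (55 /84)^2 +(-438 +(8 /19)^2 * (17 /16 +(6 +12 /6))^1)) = 1273608 /98628725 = 0.01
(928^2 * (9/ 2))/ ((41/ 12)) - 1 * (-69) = 46506765/ 41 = 1134311.34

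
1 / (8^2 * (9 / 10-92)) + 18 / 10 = 262343 / 145760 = 1.80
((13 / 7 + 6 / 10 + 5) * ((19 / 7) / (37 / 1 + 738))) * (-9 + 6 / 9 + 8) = -1653 / 189875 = -0.01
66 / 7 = 9.43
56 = 56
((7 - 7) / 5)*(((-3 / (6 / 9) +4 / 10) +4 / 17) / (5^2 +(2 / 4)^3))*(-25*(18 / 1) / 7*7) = 0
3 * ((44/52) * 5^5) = 103125/13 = 7932.69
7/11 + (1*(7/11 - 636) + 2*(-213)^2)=991136/11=90103.27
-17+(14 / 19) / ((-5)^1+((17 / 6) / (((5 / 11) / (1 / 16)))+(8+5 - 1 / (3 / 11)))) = -725521 / 43073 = -16.84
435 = 435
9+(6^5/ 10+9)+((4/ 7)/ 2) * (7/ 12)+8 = 803.77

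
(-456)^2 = 207936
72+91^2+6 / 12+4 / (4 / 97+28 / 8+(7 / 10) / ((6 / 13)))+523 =522641621 / 58874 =8877.29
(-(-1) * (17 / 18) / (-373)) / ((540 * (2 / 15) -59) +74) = -17 / 584118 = -0.00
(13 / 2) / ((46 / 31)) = 403 / 92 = 4.38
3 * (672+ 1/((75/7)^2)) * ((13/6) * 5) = 49140637/2250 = 21840.28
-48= -48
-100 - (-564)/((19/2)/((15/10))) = -208/19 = -10.95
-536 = -536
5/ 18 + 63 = 1139/ 18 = 63.28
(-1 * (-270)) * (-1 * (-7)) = 1890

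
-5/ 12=-0.42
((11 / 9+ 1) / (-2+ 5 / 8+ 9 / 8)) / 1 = -80 / 9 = -8.89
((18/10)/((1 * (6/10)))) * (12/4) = 9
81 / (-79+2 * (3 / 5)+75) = -405 / 14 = -28.93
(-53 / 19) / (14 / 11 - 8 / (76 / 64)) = 583 / 1142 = 0.51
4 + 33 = 37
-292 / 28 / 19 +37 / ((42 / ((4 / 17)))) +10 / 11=6049 / 10659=0.57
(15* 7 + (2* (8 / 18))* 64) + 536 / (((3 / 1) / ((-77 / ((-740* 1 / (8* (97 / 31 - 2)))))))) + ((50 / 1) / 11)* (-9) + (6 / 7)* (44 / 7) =1637436859 / 5564097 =294.29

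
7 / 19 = 0.37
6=6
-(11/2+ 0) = -11/2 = -5.50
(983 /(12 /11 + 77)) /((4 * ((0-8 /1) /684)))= -269.07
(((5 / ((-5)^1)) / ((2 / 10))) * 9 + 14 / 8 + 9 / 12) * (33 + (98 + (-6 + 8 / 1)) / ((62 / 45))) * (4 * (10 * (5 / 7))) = -128205.07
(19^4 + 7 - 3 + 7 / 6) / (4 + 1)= 781957 / 30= 26065.23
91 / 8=11.38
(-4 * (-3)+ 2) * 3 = 42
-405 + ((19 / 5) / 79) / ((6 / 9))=-319893 / 790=-404.93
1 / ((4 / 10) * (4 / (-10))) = -25 / 4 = -6.25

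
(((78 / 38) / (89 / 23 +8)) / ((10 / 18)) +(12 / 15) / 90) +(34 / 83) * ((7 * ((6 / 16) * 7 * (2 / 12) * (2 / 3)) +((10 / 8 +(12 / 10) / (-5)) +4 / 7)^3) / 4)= 9096576964001 / 9736398000000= 0.93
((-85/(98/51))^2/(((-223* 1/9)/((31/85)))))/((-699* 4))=20560905/1996056944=0.01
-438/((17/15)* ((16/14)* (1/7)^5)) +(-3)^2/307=-118648427643/20876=-5683484.75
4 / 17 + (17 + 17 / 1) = 582 / 17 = 34.24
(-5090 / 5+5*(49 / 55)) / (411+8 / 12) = -33447 / 13585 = -2.46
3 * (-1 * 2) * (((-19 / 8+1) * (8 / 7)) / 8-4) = 705 / 28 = 25.18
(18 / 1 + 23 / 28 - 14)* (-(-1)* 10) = 675 / 14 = 48.21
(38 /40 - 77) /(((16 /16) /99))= -150579 /20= -7528.95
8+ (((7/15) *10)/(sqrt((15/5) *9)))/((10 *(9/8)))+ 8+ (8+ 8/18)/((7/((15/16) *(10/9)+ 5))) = 56 *sqrt(3)/1215+ 8803/378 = 23.37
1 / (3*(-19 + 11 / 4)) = -4 / 195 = -0.02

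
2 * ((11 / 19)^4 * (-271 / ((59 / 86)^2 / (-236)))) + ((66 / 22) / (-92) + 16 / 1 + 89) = 21672312333139 / 707382388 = 30637.34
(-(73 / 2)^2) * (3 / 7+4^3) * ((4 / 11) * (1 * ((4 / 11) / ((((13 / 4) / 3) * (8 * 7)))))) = -1310934 / 7007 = -187.09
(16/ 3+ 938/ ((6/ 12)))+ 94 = 1975.33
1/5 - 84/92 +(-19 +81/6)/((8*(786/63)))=-370309/482080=-0.77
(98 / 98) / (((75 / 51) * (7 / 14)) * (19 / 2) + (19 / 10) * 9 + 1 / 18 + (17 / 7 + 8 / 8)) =21420 / 590537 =0.04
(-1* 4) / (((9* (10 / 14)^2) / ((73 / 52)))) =-3577 / 2925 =-1.22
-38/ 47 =-0.81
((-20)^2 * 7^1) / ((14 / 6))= 1200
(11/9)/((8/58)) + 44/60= 1727/180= 9.59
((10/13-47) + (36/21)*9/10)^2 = 413430889/207025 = 1997.01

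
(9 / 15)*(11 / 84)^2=121 / 11760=0.01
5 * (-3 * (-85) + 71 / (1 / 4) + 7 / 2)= 5425 / 2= 2712.50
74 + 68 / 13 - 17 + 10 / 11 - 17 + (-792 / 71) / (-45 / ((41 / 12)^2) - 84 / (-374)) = 95031046366 / 1931029529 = 49.21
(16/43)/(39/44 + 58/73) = 51392/232157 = 0.22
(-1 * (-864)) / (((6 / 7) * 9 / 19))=2128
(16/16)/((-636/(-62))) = 31/318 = 0.10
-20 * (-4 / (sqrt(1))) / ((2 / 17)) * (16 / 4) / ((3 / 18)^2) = 97920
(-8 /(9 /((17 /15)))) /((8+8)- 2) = -0.07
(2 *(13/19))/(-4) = -0.34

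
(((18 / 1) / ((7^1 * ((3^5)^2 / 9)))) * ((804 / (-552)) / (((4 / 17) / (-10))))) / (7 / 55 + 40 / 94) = 0.04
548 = 548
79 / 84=0.94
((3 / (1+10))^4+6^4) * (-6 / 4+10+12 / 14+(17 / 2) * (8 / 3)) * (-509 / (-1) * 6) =12990254592285 / 102487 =126750266.79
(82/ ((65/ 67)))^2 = 7144.15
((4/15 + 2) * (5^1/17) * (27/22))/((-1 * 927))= -1/1133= -0.00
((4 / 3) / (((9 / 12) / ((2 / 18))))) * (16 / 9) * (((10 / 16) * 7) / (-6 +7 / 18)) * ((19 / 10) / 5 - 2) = 224 / 505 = 0.44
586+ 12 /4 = 589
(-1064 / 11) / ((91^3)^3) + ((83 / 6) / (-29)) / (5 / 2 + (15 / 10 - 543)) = 0.00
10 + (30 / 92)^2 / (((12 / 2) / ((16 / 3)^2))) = 16670 / 1587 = 10.50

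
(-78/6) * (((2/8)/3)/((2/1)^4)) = -13/192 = -0.07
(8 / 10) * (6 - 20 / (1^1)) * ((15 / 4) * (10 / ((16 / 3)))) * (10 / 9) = -87.50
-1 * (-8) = 8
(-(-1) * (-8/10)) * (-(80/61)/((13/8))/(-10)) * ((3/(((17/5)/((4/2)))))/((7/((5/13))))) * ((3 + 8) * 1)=-84480/1226771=-0.07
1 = 1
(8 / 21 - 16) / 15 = -328 / 315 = -1.04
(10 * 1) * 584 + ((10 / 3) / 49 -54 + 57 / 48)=13611625 / 2352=5787.26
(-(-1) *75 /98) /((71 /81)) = 6075 /6958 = 0.87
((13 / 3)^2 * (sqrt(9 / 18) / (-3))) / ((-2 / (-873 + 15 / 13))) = -24557 * sqrt(2) / 18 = -1929.38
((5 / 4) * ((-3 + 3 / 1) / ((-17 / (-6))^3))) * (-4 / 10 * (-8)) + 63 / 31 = 63 / 31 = 2.03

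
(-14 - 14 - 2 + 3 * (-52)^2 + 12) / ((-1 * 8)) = -4047 / 4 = -1011.75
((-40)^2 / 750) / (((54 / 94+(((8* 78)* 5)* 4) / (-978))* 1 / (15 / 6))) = -122576 / 280077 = -0.44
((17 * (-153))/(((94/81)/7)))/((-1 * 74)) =1474767/6956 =212.01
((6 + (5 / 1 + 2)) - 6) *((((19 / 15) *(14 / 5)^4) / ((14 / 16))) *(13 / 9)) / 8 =112.46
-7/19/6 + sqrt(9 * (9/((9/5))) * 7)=-7/114 + 3 * sqrt(35)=17.69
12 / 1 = 12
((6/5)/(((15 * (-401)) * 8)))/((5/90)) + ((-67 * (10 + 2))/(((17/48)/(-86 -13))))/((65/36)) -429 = 124043.30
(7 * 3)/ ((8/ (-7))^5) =-352947/ 32768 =-10.77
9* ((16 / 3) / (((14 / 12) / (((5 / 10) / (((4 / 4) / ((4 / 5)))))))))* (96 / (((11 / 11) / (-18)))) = -995328 / 35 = -28437.94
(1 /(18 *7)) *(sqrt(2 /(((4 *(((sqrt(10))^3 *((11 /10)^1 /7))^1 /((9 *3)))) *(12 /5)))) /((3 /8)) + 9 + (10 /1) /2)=10^(1 /4) *sqrt(77) /693 + 1 /9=0.13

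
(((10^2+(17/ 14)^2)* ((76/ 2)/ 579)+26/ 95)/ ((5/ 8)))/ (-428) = -37374937/ 1441956075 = -0.03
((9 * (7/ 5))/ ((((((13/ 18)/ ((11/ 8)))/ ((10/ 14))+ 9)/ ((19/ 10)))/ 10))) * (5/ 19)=31185/ 4819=6.47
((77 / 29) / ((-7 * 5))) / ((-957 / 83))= 83 / 12615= 0.01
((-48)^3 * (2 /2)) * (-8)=884736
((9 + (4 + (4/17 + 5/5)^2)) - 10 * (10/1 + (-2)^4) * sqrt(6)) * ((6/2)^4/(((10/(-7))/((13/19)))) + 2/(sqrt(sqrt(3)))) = (-22113 + 380 * 3^(3/4)) * (2099 - 37570 * sqrt(6))/82365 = 23197.82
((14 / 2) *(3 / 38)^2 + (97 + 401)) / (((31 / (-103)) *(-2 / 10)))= 8273.95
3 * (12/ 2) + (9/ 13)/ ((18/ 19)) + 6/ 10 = 19.33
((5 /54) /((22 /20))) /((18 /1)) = 25 /5346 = 0.00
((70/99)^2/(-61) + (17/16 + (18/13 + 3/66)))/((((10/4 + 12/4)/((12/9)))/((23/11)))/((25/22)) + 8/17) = 3019933005575/2682370336932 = 1.13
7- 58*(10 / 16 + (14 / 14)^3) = -349 / 4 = -87.25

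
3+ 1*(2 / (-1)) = 1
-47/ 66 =-0.71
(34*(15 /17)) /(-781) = -30 /781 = -0.04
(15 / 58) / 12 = 5 / 232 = 0.02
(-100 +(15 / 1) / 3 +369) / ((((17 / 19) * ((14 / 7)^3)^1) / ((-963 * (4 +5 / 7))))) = -82720737 / 476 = -173783.06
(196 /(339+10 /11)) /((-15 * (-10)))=1078 /280425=0.00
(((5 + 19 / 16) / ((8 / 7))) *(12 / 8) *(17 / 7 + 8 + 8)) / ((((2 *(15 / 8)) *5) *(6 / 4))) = 4257 / 800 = 5.32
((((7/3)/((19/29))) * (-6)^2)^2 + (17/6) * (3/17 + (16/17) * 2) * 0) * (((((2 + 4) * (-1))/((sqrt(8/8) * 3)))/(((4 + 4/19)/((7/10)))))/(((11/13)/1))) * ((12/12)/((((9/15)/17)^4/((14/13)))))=-8432451378050/1881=-4482961923.47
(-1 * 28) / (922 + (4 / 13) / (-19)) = -3458 / 113865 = -0.03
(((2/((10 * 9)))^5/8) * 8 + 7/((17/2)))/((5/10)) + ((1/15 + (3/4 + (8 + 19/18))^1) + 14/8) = 41625444409/3136978125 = 13.27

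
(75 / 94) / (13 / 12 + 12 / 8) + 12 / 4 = 4821 / 1457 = 3.31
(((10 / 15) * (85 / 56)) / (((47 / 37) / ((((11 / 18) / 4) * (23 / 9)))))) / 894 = 0.00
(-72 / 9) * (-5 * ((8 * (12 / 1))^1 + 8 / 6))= 11680 / 3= 3893.33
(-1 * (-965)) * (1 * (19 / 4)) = 18335 / 4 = 4583.75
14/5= 2.80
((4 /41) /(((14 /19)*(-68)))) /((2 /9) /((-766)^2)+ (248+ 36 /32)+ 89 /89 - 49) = -100335276 /10363988452027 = -0.00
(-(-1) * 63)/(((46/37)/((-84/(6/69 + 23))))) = -184.37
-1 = -1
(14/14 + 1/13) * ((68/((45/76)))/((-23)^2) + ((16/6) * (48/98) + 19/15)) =6508498/2166255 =3.00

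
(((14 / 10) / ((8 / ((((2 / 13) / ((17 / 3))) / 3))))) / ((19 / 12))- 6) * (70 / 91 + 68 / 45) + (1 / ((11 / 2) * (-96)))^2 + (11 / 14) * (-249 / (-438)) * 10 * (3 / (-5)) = -3180505338096451 / 194409722707200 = -16.36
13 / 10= 1.30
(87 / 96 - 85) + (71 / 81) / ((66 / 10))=-7181683 / 85536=-83.96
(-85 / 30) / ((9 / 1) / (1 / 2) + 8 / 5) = -85 / 588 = -0.14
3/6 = 1/2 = 0.50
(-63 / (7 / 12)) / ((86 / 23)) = -1242 / 43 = -28.88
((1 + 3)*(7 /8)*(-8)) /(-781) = 28 /781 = 0.04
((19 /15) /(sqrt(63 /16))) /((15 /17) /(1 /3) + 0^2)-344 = -344 + 1292 * sqrt(7) /14175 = -343.76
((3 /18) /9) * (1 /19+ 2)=13 /342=0.04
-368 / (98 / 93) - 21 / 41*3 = -704679 / 2009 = -350.76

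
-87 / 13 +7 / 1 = 0.31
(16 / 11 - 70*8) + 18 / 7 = -42810 / 77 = -555.97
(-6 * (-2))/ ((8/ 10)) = 15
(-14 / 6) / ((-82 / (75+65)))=3.98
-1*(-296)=296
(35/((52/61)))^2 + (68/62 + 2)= 141564559/83824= 1688.83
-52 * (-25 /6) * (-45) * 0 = 0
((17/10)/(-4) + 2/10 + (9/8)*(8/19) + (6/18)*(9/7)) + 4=24883/5320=4.68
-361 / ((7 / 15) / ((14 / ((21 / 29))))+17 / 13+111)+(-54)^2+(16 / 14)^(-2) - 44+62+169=4422924929 / 1426496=3100.55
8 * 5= 40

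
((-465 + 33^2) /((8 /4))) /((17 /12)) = 3744 /17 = 220.24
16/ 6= 8/ 3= 2.67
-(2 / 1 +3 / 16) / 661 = -35 / 10576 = -0.00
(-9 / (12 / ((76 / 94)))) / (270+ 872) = -57 / 107348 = -0.00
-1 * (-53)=53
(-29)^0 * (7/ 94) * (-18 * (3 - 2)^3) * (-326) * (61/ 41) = 1252818/ 1927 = 650.14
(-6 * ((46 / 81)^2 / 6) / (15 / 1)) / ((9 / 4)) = -8464 / 885735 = -0.01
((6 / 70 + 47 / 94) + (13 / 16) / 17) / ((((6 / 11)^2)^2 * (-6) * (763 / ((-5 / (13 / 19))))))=1677697549 / 146855794176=0.01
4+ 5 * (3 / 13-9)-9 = -635 / 13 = -48.85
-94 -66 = -160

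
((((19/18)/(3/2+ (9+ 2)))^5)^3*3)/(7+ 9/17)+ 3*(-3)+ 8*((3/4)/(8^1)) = -67496372849975198249229800453065928917/8181378527269721031188964843750000000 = -8.25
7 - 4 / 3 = 17 / 3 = 5.67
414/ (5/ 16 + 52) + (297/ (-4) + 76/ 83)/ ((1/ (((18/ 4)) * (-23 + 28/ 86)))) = 19889992297/ 2655336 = 7490.57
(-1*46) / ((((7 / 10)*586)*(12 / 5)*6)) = -575 / 73836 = -0.01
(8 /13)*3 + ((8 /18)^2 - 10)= -8378 /1053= -7.96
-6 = -6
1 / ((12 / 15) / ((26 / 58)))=65 / 116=0.56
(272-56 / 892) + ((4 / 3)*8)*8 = 239014 / 669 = 357.27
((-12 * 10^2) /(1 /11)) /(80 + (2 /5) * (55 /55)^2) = -11000 /67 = -164.18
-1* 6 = -6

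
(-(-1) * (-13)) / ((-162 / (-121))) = -1573 / 162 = -9.71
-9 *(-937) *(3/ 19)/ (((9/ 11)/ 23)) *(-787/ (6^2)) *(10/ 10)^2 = -818276.35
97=97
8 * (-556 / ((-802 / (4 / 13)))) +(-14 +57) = 233055 / 5213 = 44.71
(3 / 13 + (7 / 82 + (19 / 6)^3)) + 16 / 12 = 33.40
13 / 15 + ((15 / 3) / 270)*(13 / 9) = 2171 / 2430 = 0.89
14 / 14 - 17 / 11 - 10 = -116 / 11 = -10.55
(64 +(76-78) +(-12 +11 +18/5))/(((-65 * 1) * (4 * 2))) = -0.12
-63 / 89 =-0.71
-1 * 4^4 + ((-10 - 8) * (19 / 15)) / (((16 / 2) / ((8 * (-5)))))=-142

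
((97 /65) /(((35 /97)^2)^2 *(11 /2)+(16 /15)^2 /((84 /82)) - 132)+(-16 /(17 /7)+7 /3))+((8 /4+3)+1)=125776096682135663 /72548262369493287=1.73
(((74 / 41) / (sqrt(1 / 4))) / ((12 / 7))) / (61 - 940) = -259 / 108117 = -0.00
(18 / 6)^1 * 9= 27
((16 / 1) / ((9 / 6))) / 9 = 32 / 27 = 1.19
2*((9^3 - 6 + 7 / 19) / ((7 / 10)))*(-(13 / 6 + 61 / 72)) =-1065160 / 171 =-6229.01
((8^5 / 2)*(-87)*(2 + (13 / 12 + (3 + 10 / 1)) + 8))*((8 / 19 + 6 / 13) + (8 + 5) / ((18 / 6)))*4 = -530719784960 / 741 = -716221032.33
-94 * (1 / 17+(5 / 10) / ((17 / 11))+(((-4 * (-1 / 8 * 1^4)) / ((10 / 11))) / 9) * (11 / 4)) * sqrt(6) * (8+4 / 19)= -4116307 * sqrt(6) / 9690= -1040.54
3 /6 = 1 /2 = 0.50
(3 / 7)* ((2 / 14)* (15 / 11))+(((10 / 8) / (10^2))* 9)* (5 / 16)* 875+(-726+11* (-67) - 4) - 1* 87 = -210170991 / 137984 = -1523.15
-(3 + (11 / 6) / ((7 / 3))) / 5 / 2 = -53 / 140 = -0.38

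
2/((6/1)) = 1/3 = 0.33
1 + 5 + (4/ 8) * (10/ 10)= 13/ 2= 6.50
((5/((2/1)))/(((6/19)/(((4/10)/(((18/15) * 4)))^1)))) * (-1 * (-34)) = 1615/72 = 22.43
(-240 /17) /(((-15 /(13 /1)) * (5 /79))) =16432 /85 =193.32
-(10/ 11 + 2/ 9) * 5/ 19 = -560/ 1881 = -0.30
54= 54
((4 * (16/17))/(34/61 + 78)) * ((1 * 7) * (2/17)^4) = 54656/850494343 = 0.00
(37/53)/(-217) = -37/11501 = -0.00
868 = 868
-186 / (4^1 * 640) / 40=-93 / 51200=-0.00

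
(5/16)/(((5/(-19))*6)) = -19/96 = -0.20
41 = 41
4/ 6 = 2/ 3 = 0.67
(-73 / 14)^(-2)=196 / 5329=0.04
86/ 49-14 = -600/ 49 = -12.24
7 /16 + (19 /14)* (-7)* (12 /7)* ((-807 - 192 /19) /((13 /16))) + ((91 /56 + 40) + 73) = 24013931 /1456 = 16493.08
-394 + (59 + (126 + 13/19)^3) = 13943015378/6859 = 2032805.86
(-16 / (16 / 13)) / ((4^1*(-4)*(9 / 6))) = 13 / 24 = 0.54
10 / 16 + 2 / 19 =111 / 152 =0.73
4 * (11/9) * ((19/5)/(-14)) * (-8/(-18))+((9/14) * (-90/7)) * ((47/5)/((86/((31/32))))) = -80006293/54613440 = -1.46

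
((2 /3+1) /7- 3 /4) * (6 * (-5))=15.36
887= 887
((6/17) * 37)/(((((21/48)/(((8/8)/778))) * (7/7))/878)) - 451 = -19317913/46291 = -417.31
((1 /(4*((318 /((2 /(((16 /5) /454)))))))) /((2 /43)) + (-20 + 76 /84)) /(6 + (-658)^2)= -339519 /10280439680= -0.00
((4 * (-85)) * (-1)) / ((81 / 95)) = 398.77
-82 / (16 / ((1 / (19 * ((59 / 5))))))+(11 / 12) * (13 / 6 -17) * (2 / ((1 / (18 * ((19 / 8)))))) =-20852131 / 17936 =-1162.59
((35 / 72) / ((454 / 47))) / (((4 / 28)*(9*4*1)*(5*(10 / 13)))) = 29939 / 11767680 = 0.00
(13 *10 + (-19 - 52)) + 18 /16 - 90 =-239 /8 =-29.88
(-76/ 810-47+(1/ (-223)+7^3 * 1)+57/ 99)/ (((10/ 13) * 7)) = 273501397/ 4967325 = 55.06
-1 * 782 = -782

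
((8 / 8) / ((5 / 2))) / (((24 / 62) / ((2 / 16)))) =31 / 240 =0.13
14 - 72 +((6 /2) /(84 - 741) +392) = 73145 /219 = 334.00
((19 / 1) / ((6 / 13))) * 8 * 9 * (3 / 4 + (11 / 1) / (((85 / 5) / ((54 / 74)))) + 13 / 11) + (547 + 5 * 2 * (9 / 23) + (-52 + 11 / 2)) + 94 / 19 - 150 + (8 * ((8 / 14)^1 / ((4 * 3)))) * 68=953795026645 / 126991326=7510.71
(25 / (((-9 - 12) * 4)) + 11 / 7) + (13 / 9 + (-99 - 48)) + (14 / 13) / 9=-52475 / 364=-144.16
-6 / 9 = -2 / 3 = -0.67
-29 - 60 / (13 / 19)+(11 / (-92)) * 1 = -139707 / 1196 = -116.81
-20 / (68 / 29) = -145 / 17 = -8.53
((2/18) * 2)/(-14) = -1/63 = -0.02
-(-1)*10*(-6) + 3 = -57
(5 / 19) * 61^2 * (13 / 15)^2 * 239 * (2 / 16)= 150294911 / 6840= 21972.94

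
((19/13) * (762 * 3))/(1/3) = 10023.23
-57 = -57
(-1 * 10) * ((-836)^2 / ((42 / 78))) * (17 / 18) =-772280080 / 63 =-12258413.97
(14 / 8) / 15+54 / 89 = 3863 / 5340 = 0.72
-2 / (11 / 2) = -4 / 11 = -0.36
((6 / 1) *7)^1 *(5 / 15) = 14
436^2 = 190096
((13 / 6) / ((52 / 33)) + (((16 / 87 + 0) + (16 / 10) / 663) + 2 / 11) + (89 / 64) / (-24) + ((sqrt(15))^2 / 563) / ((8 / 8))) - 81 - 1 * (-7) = -7345113121991 / 101608798720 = -72.29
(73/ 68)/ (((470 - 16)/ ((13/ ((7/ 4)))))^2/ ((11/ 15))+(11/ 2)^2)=0.00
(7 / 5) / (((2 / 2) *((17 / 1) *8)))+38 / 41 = 0.94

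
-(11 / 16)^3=-1331 / 4096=-0.32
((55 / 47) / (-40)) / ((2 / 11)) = -121 / 752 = -0.16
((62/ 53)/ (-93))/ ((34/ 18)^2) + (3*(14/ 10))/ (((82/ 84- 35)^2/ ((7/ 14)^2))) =-409500333/ 156389709985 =-0.00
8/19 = 0.42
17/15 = 1.13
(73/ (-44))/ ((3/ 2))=-73/ 66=-1.11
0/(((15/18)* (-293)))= 0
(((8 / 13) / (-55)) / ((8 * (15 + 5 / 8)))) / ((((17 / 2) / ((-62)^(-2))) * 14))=-2 / 10220835625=-0.00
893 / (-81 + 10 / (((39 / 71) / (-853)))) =-34827 / 608789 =-0.06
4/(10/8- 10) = -16/35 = -0.46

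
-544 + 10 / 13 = -7062 / 13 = -543.23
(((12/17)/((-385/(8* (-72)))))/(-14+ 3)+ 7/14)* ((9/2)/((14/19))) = 9947241/4031720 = 2.47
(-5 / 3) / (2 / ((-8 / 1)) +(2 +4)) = -20 / 69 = -0.29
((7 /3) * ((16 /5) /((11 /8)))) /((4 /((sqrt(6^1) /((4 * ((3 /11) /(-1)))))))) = -56 * sqrt(6) /45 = -3.05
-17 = -17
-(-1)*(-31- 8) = -39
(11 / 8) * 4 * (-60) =-330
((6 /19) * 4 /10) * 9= 108 /95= 1.14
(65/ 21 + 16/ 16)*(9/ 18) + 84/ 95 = 5849/ 1995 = 2.93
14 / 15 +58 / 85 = 412 / 255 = 1.62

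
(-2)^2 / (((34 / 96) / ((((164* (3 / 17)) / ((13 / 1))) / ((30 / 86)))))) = 72.08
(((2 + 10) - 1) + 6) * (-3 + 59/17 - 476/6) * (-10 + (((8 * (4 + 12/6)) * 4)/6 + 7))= -116638/3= -38879.33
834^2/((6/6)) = 695556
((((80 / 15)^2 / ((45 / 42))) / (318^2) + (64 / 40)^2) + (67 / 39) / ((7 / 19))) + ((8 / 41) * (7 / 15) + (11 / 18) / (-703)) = 654683076004723 / 89517633209550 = 7.31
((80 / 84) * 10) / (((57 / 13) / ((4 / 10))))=1040 / 1197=0.87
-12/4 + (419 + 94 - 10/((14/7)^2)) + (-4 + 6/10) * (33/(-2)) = 2818/5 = 563.60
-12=-12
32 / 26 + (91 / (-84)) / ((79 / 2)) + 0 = 1.20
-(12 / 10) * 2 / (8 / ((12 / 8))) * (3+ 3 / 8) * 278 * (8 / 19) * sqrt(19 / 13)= -33777 * sqrt(247) / 2470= -214.92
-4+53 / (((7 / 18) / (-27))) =-25786 / 7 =-3683.71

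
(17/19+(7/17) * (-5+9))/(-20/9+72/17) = 7389/5852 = 1.26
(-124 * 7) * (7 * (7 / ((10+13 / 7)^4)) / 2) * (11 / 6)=-280828163 / 142374963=-1.97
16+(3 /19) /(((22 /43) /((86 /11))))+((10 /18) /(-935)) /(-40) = 259065929 /14069880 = 18.41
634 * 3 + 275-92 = 2085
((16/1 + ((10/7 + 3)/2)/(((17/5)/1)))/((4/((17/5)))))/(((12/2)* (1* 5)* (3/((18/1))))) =3963/1400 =2.83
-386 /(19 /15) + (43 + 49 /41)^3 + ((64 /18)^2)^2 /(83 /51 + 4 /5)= 86083.40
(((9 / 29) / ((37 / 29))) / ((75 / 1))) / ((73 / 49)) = 0.00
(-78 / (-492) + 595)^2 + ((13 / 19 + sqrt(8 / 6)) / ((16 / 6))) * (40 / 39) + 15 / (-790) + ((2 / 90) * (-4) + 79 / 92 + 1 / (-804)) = 10 * sqrt(3) / 39 + 247907762513689279 / 699879945780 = 354215.14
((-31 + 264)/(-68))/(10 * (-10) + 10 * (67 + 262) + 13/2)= -233/217362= -0.00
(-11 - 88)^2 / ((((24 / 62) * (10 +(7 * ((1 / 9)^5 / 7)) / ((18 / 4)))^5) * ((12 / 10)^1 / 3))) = 21466246683195357216585986556488385 / 33912990433375454610813970704326656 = 0.63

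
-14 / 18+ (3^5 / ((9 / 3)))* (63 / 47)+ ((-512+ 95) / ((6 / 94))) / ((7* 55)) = 90.83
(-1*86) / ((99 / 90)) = -860 / 11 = -78.18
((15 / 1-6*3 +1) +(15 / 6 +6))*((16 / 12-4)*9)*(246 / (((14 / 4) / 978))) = -75063456 / 7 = -10723350.86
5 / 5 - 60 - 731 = -790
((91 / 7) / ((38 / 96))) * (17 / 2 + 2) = 6552 / 19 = 344.84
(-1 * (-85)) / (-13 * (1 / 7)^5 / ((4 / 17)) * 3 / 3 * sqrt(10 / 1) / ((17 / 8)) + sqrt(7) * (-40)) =-1428595 / (26 * sqrt(10) + 672280 * sqrt(7)) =-0.80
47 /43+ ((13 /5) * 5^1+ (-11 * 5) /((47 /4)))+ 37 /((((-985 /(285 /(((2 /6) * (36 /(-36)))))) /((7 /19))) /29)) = 140364913 /398137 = 352.55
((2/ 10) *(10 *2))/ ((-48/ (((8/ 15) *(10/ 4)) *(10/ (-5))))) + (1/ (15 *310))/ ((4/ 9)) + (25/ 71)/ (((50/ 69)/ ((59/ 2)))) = 57672767/ 3961800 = 14.56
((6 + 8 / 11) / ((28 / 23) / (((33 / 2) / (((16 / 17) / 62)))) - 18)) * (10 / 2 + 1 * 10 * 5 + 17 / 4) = -318867147 / 14398852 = -22.15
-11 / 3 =-3.67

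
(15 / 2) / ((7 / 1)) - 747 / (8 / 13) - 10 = -68477 / 56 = -1222.80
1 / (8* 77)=0.00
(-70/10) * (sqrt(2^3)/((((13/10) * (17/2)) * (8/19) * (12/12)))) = -665 * sqrt(2)/221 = -4.26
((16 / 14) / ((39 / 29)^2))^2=0.40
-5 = -5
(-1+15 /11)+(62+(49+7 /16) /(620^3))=2615888136701 /41945728000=62.36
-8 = -8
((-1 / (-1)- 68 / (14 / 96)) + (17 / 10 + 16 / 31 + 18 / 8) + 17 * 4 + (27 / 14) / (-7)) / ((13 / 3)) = -2755899 / 30380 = -90.71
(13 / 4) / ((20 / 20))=13 / 4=3.25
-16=-16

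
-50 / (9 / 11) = -550 / 9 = -61.11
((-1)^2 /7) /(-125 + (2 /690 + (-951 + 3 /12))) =-1380 /10391717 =-0.00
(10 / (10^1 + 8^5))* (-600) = -1000 / 5463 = -0.18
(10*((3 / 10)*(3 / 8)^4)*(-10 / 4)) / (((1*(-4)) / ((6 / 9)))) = 405 / 16384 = 0.02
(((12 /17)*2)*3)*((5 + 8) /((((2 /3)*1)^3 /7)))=1300.76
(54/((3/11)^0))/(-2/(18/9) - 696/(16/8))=-54/349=-0.15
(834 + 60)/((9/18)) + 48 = 1836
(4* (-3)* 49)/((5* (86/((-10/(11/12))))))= 7056/473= 14.92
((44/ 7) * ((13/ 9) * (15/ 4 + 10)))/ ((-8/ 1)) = -7865/ 504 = -15.61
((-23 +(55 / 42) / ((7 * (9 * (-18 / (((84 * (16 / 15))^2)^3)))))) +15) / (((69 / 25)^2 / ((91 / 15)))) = -41290115329519784 / 86769225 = -475861289.87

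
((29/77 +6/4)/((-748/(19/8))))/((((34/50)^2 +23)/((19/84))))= -3835625/66772113408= -0.00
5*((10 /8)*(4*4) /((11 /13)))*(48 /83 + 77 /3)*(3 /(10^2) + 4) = 34236865 /2739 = 12499.77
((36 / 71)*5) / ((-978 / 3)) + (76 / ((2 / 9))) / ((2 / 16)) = 31663638 / 11573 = 2735.99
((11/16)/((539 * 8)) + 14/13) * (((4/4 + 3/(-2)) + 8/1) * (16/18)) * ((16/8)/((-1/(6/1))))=-439105/5096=-86.17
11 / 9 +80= 731 / 9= 81.22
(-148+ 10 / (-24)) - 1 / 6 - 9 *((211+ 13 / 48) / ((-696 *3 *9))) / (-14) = -208492765 / 1403136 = -148.59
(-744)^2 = 553536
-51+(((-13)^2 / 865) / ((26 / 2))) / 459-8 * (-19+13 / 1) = -1191092 / 397035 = -3.00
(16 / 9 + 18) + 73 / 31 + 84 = 29611 / 279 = 106.13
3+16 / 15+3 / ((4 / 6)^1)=257 / 30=8.57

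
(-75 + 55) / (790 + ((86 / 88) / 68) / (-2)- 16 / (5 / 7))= -598400 / 22966377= -0.03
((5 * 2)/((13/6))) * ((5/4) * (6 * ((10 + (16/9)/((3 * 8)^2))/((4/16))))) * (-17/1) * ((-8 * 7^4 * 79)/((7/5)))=2985926818000/117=25520742034.19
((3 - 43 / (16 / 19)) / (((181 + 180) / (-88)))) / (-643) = -8459 / 464246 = -0.02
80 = 80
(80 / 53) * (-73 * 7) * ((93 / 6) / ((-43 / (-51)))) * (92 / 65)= -594607776 / 29627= -20069.79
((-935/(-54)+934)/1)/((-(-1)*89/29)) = 1489759/4806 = 309.98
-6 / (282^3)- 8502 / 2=-15888656629 / 3737628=-4251.00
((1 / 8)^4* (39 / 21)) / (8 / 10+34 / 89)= 5785 / 15081472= 0.00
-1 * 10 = -10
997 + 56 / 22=10995 / 11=999.55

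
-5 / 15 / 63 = -1 / 189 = -0.01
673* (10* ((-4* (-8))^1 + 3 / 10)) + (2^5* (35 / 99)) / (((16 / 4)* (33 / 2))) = 710177753 / 3267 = 217379.17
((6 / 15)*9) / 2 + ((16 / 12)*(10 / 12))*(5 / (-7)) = 317 / 315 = 1.01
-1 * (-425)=425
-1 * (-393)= 393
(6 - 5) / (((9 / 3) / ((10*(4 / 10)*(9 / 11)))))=12 / 11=1.09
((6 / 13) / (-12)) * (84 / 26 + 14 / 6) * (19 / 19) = -217 / 1014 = -0.21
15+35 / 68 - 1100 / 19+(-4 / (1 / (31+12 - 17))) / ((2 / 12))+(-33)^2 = 546025 / 1292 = 422.62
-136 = -136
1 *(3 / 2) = 3 / 2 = 1.50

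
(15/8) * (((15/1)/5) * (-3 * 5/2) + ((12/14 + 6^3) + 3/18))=20425/56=364.73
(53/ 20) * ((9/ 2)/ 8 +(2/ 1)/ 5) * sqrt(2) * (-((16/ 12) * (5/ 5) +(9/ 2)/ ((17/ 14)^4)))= -12.28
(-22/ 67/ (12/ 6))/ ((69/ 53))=-583/ 4623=-0.13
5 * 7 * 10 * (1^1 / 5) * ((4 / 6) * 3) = 140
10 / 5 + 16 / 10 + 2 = 5.60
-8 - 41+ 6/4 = -95/2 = -47.50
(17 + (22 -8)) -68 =-37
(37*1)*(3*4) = 444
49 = 49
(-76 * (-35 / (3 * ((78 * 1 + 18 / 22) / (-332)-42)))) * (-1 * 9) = 9714320 / 51417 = 188.93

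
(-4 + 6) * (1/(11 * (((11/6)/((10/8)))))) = 15/121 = 0.12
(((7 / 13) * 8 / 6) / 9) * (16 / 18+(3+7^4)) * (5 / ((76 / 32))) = 24241280 / 60021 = 403.88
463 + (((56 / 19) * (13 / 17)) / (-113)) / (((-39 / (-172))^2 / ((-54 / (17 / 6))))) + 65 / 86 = 326836560941 / 693699994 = 471.15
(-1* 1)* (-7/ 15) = 7/ 15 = 0.47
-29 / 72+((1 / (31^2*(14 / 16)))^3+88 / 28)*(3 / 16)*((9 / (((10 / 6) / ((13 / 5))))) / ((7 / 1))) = 298856037274453 / 383561340854580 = 0.78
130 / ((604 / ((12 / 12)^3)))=65 / 302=0.22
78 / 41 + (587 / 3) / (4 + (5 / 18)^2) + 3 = 2864757 / 54161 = 52.89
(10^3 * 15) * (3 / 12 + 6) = 93750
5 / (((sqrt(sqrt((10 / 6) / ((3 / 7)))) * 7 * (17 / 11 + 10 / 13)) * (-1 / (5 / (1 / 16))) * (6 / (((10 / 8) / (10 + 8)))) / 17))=-60775 * sqrt(3) * 35^(3 / 4) / 437913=-3.46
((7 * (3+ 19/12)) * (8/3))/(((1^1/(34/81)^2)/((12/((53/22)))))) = 78330560/1043199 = 75.09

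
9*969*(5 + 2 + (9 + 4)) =174420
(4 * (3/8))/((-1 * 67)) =-3/134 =-0.02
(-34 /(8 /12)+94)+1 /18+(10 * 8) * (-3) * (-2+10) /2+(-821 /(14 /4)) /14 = -823523 /882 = -933.70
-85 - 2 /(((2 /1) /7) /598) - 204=-4475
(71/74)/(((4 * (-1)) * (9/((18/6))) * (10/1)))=-71/8880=-0.01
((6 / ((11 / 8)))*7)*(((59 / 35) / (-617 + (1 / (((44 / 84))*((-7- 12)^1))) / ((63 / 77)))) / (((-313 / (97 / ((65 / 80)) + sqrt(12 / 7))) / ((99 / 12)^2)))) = 998811*sqrt(21) / 192676540 + 193769334 / 89456965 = 2.19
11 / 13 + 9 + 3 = 167 / 13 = 12.85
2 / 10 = 1 / 5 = 0.20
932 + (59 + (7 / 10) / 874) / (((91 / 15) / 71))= 258088447 / 159068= 1622.50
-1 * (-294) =294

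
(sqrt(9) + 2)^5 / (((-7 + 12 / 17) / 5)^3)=-1919140625 / 1225043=-1566.59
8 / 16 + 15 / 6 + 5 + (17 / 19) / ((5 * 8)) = 6097 / 760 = 8.02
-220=-220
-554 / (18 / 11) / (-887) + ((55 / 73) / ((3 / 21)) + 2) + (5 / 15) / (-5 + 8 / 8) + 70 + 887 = 2248452815 / 2331036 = 964.57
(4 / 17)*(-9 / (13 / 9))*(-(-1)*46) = -14904 / 221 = -67.44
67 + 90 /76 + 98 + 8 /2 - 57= 4301 /38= 113.18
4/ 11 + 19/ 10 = 2.26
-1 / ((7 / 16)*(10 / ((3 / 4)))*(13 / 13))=-6 / 35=-0.17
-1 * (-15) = 15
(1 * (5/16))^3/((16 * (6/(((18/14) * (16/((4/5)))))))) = 1875/229376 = 0.01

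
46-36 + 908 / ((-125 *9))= 10342 / 1125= 9.19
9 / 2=4.50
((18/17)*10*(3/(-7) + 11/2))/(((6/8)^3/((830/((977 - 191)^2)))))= 9428800/55138293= 0.17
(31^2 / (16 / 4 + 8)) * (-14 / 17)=-6727 / 102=-65.95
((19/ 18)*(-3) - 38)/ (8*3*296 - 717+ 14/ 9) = -741/ 114994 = -0.01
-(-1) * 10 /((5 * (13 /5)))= 10 /13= 0.77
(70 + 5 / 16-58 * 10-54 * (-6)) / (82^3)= -2971 / 8821888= -0.00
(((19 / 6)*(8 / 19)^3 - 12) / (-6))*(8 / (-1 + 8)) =7280 / 3249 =2.24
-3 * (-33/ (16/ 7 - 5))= -693/ 19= -36.47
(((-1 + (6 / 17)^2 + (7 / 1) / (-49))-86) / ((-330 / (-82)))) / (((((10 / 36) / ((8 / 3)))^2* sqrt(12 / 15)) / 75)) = -8314626816* sqrt(5) / 111265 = -167097.21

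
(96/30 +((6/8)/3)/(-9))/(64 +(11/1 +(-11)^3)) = -571/226080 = -0.00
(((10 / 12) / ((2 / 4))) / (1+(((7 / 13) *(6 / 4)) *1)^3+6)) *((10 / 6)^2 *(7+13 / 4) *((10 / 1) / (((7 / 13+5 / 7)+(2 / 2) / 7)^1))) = 2927502500 / 64804671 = 45.17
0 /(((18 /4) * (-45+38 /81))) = 0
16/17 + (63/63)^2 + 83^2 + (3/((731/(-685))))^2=3686473243/534361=6898.84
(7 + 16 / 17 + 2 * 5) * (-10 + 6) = -1220 / 17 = -71.76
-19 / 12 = -1.58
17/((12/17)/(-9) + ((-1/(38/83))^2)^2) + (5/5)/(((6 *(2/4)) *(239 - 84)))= 843045037907/1121595729555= 0.75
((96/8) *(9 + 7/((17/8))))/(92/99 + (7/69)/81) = 8115228/51187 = 158.54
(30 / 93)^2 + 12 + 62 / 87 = 1071566 / 83607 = 12.82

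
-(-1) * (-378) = -378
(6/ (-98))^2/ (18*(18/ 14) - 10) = 9/ 31556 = 0.00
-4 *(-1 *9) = 36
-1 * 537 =-537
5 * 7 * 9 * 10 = 3150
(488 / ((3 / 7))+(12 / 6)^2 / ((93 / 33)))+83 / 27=956825 / 837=1143.16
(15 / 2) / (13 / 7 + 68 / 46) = 2.25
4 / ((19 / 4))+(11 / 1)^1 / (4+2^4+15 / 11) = 6059 / 4465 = 1.36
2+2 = 4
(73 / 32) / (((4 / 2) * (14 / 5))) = 365 / 896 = 0.41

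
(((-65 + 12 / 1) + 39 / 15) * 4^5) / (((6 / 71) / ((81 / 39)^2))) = -2226051072 / 845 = -2634379.97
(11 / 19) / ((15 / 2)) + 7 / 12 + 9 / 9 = 631 / 380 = 1.66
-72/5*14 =-1008/5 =-201.60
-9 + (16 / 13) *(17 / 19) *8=-47 / 247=-0.19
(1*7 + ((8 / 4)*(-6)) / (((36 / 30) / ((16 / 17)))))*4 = -164 / 17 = -9.65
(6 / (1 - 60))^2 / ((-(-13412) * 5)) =9 / 58358965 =0.00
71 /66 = 1.08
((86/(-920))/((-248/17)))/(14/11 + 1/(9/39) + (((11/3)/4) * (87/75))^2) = 0.00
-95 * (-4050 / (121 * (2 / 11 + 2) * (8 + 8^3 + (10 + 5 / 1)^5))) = 12825 / 6687076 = 0.00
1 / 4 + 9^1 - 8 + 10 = 45 / 4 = 11.25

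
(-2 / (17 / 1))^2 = 4 / 289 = 0.01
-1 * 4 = -4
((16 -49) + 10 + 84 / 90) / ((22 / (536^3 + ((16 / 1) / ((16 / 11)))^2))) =-16990315729 / 110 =-154457415.72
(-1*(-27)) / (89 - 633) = -27 / 544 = -0.05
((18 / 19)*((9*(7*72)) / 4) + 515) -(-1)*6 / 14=211436 / 133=1589.74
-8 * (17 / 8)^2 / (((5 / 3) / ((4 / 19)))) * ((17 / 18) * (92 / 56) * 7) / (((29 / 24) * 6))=-112999 / 16530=-6.84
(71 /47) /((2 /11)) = 781 /94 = 8.31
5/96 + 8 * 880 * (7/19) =2593.74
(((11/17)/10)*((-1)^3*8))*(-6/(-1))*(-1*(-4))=-1056/85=-12.42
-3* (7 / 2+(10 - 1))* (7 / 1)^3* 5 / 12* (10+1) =-58953.12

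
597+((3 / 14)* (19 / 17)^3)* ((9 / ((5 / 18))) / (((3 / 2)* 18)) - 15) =203894457 / 343910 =592.87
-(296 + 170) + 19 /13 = -6039 /13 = -464.54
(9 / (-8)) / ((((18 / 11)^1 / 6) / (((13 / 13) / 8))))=-33 / 64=-0.52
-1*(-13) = 13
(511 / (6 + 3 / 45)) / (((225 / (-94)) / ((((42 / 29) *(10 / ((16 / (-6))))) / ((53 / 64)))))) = 4611264 / 19981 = 230.78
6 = 6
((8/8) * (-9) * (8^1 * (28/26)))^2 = 6012.21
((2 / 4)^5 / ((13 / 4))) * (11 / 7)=0.02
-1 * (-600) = 600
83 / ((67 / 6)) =498 / 67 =7.43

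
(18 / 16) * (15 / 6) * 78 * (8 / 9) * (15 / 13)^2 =3375 / 13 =259.62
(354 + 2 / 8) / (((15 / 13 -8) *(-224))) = 0.23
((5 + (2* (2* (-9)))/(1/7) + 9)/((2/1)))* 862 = -102578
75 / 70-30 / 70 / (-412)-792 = -2281035 / 2884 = -790.93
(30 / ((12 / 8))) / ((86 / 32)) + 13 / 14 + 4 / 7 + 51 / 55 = 46681 / 4730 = 9.87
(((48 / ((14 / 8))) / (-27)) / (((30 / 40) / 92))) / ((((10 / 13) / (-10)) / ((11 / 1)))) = 3367936 / 189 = 17819.77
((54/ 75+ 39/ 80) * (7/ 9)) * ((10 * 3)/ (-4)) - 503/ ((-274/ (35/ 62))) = -4082169/ 679520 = -6.01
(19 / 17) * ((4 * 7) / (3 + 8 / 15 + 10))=1140 / 493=2.31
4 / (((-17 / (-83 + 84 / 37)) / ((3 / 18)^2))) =0.53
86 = 86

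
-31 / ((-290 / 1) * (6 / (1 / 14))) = 31 / 24360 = 0.00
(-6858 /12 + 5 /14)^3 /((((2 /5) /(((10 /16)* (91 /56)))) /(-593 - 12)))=1570641679553375 /5488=286195641318.03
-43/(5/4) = -172/5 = -34.40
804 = 804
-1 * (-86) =86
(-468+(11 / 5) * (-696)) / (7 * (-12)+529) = -9996 / 2225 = -4.49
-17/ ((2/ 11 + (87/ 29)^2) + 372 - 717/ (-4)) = -748/ 24659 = -0.03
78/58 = 39/29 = 1.34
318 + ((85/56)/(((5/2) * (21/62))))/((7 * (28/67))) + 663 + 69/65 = 3680665501/3745560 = 982.67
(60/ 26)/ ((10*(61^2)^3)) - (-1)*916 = 916.00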